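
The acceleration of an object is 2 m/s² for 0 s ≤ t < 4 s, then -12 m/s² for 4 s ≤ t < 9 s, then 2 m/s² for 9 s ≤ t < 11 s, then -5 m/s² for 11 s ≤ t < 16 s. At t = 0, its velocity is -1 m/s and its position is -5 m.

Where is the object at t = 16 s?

-517.5 m

On each constant-a segment, Δv = aΔt and Δx = v₀Δt + ½aΔt²; chain segment to segment.
0–4 s: v starts -1 m/s; Δx = -1·4 + ½·2·4² = 12 m; v ends 7 m/s.
4–9 s: v starts 7 m/s; Δx = 7·5 + ½·-12·5² = -115 m; v ends -53 m/s.
9–11 s: v starts -53 m/s; Δx = -53·2 + ½·2·2² = -102 m; v ends -49 m/s.
11–16 s: v starts -49 m/s; Δx = -49·5 + ½·-5·5² = -307.5 m; v ends -74 m/s.
x(16) = -5 + Σ Δx = -517.5 m.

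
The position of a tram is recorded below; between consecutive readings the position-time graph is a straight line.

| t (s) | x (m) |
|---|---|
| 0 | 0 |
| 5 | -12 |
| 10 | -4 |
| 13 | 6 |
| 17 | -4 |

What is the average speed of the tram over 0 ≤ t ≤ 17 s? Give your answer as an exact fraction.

40/17 m/s

Average speed = (total path length)/(elapsed time); on a piecewise-linear x-t graph the path length is Σ|Δx|.
0–5 s: |Δx| = |-12 − 0| = 12 m
5–10 s: |Δx| = |-4 − -12| = 8 m
10–13 s: |Δx| = |6 − -4| = 10 m
13–17 s: |Δx| = |-4 − 6| = 10 m
Total path = 40 m; average speed = 40/17 = 40/17 m/s.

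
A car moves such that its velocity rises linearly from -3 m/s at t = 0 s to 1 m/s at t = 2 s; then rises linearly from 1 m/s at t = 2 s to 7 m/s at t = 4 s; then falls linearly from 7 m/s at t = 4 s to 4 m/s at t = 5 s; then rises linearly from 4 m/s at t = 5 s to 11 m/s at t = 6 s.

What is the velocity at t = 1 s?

On 0–2 s the graph is linear from -3 to 1 m/s: v(1) = -3 + (1 − -3)·(1 − 0)/(2 − 0) = -1 m/s.

-1 m/s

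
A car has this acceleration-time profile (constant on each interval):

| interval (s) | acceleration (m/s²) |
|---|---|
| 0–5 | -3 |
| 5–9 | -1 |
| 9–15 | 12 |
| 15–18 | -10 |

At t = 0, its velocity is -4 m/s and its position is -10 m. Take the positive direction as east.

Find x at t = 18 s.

On each constant-a segment, Δv = aΔt and Δx = v₀Δt + ½aΔt²; chain segment to segment.
0–5 s: v starts -4 m/s; Δx = -4·5 + ½·-3·5² = -57.5 m; v ends -19 m/s.
5–9 s: v starts -19 m/s; Δx = -19·4 + ½·-1·4² = -84 m; v ends -23 m/s.
9–15 s: v starts -23 m/s; Δx = -23·6 + ½·12·6² = 78 m; v ends 49 m/s.
15–18 s: v starts 49 m/s; Δx = 49·3 + ½·-10·3² = 102 m; v ends 19 m/s.
x(18) = -10 + Σ Δx = 28.5 m.

28.5 m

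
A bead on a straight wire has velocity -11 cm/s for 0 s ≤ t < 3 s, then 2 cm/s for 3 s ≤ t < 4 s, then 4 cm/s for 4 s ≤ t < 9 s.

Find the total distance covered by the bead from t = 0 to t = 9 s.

55 cm

Distance (not displacement) is the total path length: add the absolute areas under v-t.
0–3 s: |-11| × 3 = 33 cm
3–4 s: |2| × 1 = 2 cm
4–9 s: |4| × 5 = 20 cm
Total distance = 55 cm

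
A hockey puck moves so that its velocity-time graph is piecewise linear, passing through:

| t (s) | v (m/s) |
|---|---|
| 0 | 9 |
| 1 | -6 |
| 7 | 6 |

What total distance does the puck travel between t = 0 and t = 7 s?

Total distance travelled is ∫|v| dt — sum the magnitudes of each area piece.
0–1 s: v = 0 at t = 0.6 s; triangle areas 2.7 + 1.2 = 3.9 m
1–7 s: v = 0 at t = 4 s; triangle areas 9 + 9 = 18 m
Total distance = 21.9 m

21.9 m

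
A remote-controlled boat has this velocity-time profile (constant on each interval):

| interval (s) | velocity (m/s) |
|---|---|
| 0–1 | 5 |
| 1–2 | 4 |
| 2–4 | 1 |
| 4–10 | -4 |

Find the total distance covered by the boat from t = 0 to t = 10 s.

35 m

Total distance travelled is ∫|v| dt — sum the magnitudes of each area piece.
0–1 s: |5| × 1 = 5 m
1–2 s: |4| × 1 = 4 m
2–4 s: |1| × 2 = 2 m
4–10 s: |-4| × 6 = 24 m
Total distance = 35 m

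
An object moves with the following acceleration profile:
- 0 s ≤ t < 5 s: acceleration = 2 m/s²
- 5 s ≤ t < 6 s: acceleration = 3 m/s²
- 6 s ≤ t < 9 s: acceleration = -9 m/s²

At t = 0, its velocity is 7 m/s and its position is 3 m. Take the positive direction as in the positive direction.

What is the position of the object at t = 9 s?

101 m

On each constant-a segment, Δv = aΔt and Δx = v₀Δt + ½aΔt²; chain segment to segment.
0–5 s: v starts 7 m/s; Δx = 7·5 + ½·2·5² = 60 m; v ends 17 m/s.
5–6 s: v starts 17 m/s; Δx = 17·1 + ½·3·1² = 18.5 m; v ends 20 m/s.
6–9 s: v starts 20 m/s; Δx = 20·3 + ½·-9·3² = 19.5 m; v ends -7 m/s.
x(9) = 3 + Σ Δx = 101 m.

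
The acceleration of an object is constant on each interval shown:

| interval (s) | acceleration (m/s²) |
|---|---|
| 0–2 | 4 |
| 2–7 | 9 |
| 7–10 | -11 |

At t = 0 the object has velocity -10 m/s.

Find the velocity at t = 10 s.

Δv equals the area under the a-t graph; then v = v₀ + Δv.
0–2 s: 4 × 2 = 8 m/s
2–7 s: 9 × 5 = 45 m/s
7–10 s: -11 × 3 = -33 m/s
Δv = 20 m/s, so v(10) = -10 + (20) = 10 m/s.

10 m/s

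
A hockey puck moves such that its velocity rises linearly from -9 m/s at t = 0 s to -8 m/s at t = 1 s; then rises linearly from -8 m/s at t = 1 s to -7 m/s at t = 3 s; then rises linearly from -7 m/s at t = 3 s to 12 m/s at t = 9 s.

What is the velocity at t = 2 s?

-7.5 m/s

On 1–3 s the graph is linear from -8 to -7 m/s: v(2) = -8 + (-7 − -8)·(2 − 1)/(3 − 1) = -7.5 m/s.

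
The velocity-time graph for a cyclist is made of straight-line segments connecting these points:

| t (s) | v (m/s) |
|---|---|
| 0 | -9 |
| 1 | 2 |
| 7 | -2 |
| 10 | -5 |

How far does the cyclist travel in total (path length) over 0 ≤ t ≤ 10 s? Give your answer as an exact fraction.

Distance (not displacement) is the total path length: add the absolute areas under v-t.
0–1 s: v = 0 at t = 9/11 s; triangle areas 81/22 + 2/11 = 85/22 m
1–7 s: v = 0 at t = 4 s; triangle areas 3 + 3 = 6 m
7–10 s: |½(-2 + -5)(3)| = 10.5 m
Total distance = 224/11 m

224/11 m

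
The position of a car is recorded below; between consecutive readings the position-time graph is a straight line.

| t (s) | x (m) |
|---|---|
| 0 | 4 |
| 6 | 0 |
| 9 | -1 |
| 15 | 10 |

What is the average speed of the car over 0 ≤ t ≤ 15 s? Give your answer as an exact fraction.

16/15 m/s

Average speed = (total path length)/(elapsed time); on a piecewise-linear x-t graph the path length is Σ|Δx|.
0–6 s: |Δx| = |0 − 4| = 4 m
6–9 s: |Δx| = |-1 − 0| = 1 m
9–15 s: |Δx| = |10 − -1| = 11 m
Total path = 16 m; average speed = 16/15 = 16/15 m/s.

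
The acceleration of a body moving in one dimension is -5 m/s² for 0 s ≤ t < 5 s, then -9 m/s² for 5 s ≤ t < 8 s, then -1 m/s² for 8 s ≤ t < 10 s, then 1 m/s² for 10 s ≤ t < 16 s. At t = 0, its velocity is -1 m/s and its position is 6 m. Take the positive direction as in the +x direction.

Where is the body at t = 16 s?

-600 m

On each constant-a segment, Δv = aΔt and Δx = v₀Δt + ½aΔt²; chain segment to segment.
0–5 s: v starts -1 m/s; Δx = -1·5 + ½·-5·5² = -67.5 m; v ends -26 m/s.
5–8 s: v starts -26 m/s; Δx = -26·3 + ½·-9·3² = -118.5 m; v ends -53 m/s.
8–10 s: v starts -53 m/s; Δx = -53·2 + ½·-1·2² = -108 m; v ends -55 m/s.
10–16 s: v starts -55 m/s; Δx = -55·6 + ½·1·6² = -312 m; v ends -49 m/s.
x(16) = 6 + Σ Δx = -600 m.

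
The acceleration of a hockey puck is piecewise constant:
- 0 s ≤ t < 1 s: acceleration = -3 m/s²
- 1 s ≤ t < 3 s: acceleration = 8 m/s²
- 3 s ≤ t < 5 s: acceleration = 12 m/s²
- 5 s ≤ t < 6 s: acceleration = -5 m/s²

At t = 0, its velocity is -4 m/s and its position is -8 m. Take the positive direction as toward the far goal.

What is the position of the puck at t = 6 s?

61 m

On each constant-a segment, Δv = aΔt and Δx = v₀Δt + ½aΔt²; chain segment to segment.
0–1 s: v starts -4 m/s; Δx = -4·1 + ½·-3·1² = -5.5 m; v ends -7 m/s.
1–3 s: v starts -7 m/s; Δx = -7·2 + ½·8·2² = 2 m; v ends 9 m/s.
3–5 s: v starts 9 m/s; Δx = 9·2 + ½·12·2² = 42 m; v ends 33 m/s.
5–6 s: v starts 33 m/s; Δx = 33·1 + ½·-5·1² = 30.5 m; v ends 28 m/s.
x(6) = -8 + Σ Δx = 61 m.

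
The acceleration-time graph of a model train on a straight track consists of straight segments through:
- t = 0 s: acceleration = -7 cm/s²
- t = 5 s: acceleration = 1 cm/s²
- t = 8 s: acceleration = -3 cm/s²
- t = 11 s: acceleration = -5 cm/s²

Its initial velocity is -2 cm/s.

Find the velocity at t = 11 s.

Δv equals the area under the a-t graph; then v = v₀ + Δv.
0–5 s: ½(-7 + 1)(5) = -15 cm/s
5–8 s: ½(1 + -3)(3) = -3 cm/s
8–11 s: ½(-3 + -5)(3) = -12 cm/s
Δv = -30 cm/s, so v(11) = -2 + (-30) = -32 cm/s.

-32 cm/s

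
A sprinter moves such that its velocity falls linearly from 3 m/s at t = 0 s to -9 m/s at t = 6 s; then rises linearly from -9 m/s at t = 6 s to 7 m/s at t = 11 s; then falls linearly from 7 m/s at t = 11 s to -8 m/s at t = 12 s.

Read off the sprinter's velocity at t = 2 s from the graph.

-1 m/s

On 0–6 s the graph is linear from 3 to -9 m/s: v(2) = 3 + (-9 − 3)·(2 − 0)/(6 − 0) = -1 m/s.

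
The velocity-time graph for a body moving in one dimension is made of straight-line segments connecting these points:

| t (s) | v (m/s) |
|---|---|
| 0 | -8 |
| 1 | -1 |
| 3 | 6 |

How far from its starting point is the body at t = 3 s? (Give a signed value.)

0.5 m

Displacement is the signed area under the v-t curve.
0–1 s: ½(-8 + -1)(1) = -4.5 m
1–3 s: ½(-1 + 6)(2) = 5 m
Net displacement = 0.5 m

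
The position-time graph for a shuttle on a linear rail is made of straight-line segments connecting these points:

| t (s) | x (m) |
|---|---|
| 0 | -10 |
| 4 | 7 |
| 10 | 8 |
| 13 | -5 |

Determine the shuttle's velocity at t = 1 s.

Velocity is the slope of the x-t graph on 0–4 s: (7 − -10)/(4 − 0) = 4.25 m/s.

4.25 m/s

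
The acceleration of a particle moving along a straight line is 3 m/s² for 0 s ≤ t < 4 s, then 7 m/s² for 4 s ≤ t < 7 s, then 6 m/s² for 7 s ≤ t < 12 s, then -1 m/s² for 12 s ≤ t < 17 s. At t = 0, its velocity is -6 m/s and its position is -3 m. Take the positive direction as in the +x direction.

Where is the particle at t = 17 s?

529 m

On each constant-a segment, Δv = aΔt and Δx = v₀Δt + ½aΔt²; chain segment to segment.
0–4 s: v starts -6 m/s; Δx = -6·4 + ½·3·4² = 0 m; v ends 6 m/s.
4–7 s: v starts 6 m/s; Δx = 6·3 + ½·7·3² = 49.5 m; v ends 27 m/s.
7–12 s: v starts 27 m/s; Δx = 27·5 + ½·6·5² = 210 m; v ends 57 m/s.
12–17 s: v starts 57 m/s; Δx = 57·5 + ½·-1·5² = 272.5 m; v ends 52 m/s.
x(17) = -3 + Σ Δx = 529 m.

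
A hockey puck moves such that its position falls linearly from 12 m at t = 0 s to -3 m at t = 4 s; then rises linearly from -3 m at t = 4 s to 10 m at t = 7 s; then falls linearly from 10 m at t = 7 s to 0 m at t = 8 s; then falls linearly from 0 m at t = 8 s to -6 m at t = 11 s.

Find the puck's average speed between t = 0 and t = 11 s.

4 m/s

Average speed = (total path length)/(elapsed time); on a piecewise-linear x-t graph the path length is Σ|Δx|.
0–4 s: |Δx| = |-3 − 12| = 15 m
4–7 s: |Δx| = |10 − -3| = 13 m
7–8 s: |Δx| = |0 − 10| = 10 m
8–11 s: |Δx| = |-6 − 0| = 6 m
Total path = 44 m; average speed = 44/11 = 4 m/s.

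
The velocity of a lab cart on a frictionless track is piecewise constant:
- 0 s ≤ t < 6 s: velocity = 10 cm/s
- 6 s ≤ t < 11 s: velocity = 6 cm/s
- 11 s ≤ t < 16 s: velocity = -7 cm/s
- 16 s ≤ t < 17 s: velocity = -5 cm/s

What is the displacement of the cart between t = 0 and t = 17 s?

Net displacement equals the area under the velocity-time graph (areas below the axis count negative).
0–6 s: 10 × 6 = 60 cm
6–11 s: 6 × 5 = 30 cm
11–16 s: -7 × 5 = -35 cm
16–17 s: -5 × 1 = -5 cm
Net displacement = 50 cm

50 cm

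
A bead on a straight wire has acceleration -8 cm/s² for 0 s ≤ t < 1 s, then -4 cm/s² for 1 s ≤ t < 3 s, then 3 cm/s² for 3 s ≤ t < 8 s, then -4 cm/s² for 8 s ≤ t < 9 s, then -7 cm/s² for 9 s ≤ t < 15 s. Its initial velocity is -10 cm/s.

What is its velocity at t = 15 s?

-57 cm/s

Δv equals the area under the a-t graph; then v = v₀ + Δv.
0–1 s: -8 × 1 = -8 cm/s
1–3 s: -4 × 2 = -8 cm/s
3–8 s: 3 × 5 = 15 cm/s
8–9 s: -4 × 1 = -4 cm/s
9–15 s: -7 × 6 = -42 cm/s
Δv = -47 cm/s, so v(15) = -10 + (-47) = -57 cm/s.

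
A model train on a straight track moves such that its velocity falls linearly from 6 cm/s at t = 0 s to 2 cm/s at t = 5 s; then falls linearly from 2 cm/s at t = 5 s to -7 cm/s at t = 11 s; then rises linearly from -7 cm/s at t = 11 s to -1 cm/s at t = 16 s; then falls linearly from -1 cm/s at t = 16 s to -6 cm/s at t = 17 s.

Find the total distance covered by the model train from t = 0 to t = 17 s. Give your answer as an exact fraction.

Total distance travelled is ∫|v| dt — sum the magnitudes of each area piece.
0–5 s: |½(6 + 2)(5)| = 20 cm
5–11 s: v = 0 at t = 19/3 s; triangle areas 4/3 + 49/3 = 53/3 cm
11–16 s: |½(-7 + -1)(5)| = 20 cm
16–17 s: |½(-1 + -6)(1)| = 3.5 cm
Total distance = 367/6 cm

367/6 cm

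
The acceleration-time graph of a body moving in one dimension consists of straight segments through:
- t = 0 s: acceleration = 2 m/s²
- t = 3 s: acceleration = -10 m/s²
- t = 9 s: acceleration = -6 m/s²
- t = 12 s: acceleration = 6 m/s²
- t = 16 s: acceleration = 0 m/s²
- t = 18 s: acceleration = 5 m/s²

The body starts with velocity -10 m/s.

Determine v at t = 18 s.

Δv equals the area under the a-t graph; then v = v₀ + Δv.
0–3 s: ½(2 + -10)(3) = -12 m/s
3–9 s: ½(-10 + -6)(6) = -48 m/s
9–12 s: ½(-6 + 6)(3) = 0 m/s
12–16 s: ½(6 + 0)(4) = 12 m/s
16–18 s: ½(0 + 5)(2) = 5 m/s
Δv = -43 m/s, so v(18) = -10 + (-43) = -53 m/s.

-53 m/s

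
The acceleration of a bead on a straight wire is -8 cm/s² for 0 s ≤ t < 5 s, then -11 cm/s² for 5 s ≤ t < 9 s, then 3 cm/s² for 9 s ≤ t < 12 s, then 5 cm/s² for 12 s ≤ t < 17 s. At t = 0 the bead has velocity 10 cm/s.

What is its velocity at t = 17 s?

Δv equals the area under the a-t graph; then v = v₀ + Δv.
0–5 s: -8 × 5 = -40 cm/s
5–9 s: -11 × 4 = -44 cm/s
9–12 s: 3 × 3 = 9 cm/s
12–17 s: 5 × 5 = 25 cm/s
Δv = -50 cm/s, so v(17) = 10 + (-50) = -40 cm/s.

-40 cm/s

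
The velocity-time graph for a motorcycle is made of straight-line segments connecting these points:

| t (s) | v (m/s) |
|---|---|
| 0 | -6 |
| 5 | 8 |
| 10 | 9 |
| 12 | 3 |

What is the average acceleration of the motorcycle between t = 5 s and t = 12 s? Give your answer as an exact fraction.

Average acceleration = Δv/Δt = (3 − 8)/(12 − 5) = -5/7 m/s².

-5/7 m/s²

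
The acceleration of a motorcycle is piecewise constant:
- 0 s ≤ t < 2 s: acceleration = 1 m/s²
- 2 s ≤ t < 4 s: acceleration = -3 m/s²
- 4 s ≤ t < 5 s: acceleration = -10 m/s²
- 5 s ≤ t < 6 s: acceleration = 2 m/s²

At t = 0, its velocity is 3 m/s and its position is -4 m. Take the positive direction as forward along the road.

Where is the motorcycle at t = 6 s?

On each constant-a segment, Δv = aΔt and Δx = v₀Δt + ½aΔt²; chain segment to segment.
0–2 s: v starts 3 m/s; Δx = 3·2 + ½·1·2² = 8 m; v ends 5 m/s.
2–4 s: v starts 5 m/s; Δx = 5·2 + ½·-3·2² = 4 m; v ends -1 m/s.
4–5 s: v starts -1 m/s; Δx = -1·1 + ½·-10·1² = -6 m; v ends -11 m/s.
5–6 s: v starts -11 m/s; Δx = -11·1 + ½·2·1² = -10 m; v ends -9 m/s.
x(6) = -4 + Σ Δx = -8 m.

-8 m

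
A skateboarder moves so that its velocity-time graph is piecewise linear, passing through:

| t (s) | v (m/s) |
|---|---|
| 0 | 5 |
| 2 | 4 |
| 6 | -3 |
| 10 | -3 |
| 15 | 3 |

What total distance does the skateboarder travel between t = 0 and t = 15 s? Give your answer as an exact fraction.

Total distance travelled is ∫|v| dt — sum the magnitudes of each area piece.
0–2 s: |½(5 + 4)(2)| = 9 m
2–6 s: v = 0 at t = 30/7 s; triangle areas 32/7 + 18/7 = 50/7 m
6–10 s: |-3| × 4 = 12 m
10–15 s: v = 0 at t = 12.5 s; triangle areas 3.75 + 3.75 = 7.5 m
Total distance = 499/14 m

499/14 m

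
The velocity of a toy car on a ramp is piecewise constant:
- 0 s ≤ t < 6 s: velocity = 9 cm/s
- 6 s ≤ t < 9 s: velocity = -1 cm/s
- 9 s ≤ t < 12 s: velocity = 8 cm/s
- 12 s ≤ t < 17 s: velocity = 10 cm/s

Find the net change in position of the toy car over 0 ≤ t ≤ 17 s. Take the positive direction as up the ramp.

Displacement is the signed area under the v-t curve.
0–6 s: 9 × 6 = 54 cm
6–9 s: -1 × 3 = -3 cm
9–12 s: 8 × 3 = 24 cm
12–17 s: 10 × 5 = 50 cm
Net displacement = 125 cm

125 cm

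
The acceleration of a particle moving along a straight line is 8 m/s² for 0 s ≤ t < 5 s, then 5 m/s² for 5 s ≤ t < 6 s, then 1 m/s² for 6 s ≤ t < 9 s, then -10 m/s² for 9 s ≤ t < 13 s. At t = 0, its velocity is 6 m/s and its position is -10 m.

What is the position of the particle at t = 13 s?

On each constant-a segment, Δv = aΔt and Δx = v₀Δt + ½aΔt²; chain segment to segment.
0–5 s: v starts 6 m/s; Δx = 6·5 + ½·8·5² = 130 m; v ends 46 m/s.
5–6 s: v starts 46 m/s; Δx = 46·1 + ½·5·1² = 48.5 m; v ends 51 m/s.
6–9 s: v starts 51 m/s; Δx = 51·3 + ½·1·3² = 157.5 m; v ends 54 m/s.
9–13 s: v starts 54 m/s; Δx = 54·4 + ½·-10·4² = 136 m; v ends 14 m/s.
x(13) = -10 + Σ Δx = 462 m.

462 m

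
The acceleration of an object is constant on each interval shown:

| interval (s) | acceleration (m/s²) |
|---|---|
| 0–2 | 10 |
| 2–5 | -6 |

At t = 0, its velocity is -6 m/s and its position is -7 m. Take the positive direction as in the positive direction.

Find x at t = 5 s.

On each constant-a segment, Δv = aΔt and Δx = v₀Δt + ½aΔt²; chain segment to segment.
0–2 s: v starts -6 m/s; Δx = -6·2 + ½·10·2² = 8 m; v ends 14 m/s.
2–5 s: v starts 14 m/s; Δx = 14·3 + ½·-6·3² = 15 m; v ends -4 m/s.
x(5) = -7 + Σ Δx = 16 m.

16 m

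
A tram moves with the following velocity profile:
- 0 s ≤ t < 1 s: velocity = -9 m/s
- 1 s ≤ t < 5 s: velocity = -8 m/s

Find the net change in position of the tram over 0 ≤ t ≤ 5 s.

Displacement is the signed area under the v-t curve.
0–1 s: -9 × 1 = -9 m
1–5 s: -8 × 4 = -32 m
Net displacement = -41 m

-41 m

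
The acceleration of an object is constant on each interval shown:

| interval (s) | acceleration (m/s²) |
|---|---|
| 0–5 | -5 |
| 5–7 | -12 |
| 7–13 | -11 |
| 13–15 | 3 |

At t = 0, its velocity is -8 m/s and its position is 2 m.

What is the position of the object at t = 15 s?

On each constant-a segment, Δv = aΔt and Δx = v₀Δt + ½aΔt²; chain segment to segment.
0–5 s: v starts -8 m/s; Δx = -8·5 + ½·-5·5² = -102.5 m; v ends -33 m/s.
5–7 s: v starts -33 m/s; Δx = -33·2 + ½·-12·2² = -90 m; v ends -57 m/s.
7–13 s: v starts -57 m/s; Δx = -57·6 + ½·-11·6² = -540 m; v ends -123 m/s.
13–15 s: v starts -123 m/s; Δx = -123·2 + ½·3·2² = -240 m; v ends -117 m/s.
x(15) = 2 + Σ Δx = -970.5 m.

-970.5 m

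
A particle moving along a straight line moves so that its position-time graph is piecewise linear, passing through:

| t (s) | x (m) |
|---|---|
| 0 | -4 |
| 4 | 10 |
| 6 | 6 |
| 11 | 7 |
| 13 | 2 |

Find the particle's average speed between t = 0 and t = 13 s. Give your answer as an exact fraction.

24/13 m/s

Average speed = (total path length)/(elapsed time); on a piecewise-linear x-t graph the path length is Σ|Δx|.
0–4 s: |Δx| = |10 − -4| = 14 m
4–6 s: |Δx| = |6 − 10| = 4 m
6–11 s: |Δx| = |7 − 6| = 1 m
11–13 s: |Δx| = |2 − 7| = 5 m
Total path = 24 m; average speed = 24/13 = 24/13 m/s.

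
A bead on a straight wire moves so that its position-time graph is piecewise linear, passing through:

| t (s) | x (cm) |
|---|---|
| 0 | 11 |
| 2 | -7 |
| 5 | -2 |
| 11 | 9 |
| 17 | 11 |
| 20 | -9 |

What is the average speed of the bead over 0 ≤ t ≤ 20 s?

Average speed = (total path length)/(elapsed time); on a piecewise-linear x-t graph the path length is Σ|Δx|.
0–2 s: |Δx| = |-7 − 11| = 18 cm
2–5 s: |Δx| = |-2 − -7| = 5 cm
5–11 s: |Δx| = |9 − -2| = 11 cm
11–17 s: |Δx| = |11 − 9| = 2 cm
17–20 s: |Δx| = |-9 − 11| = 20 cm
Total path = 56 cm; average speed = 56/20 = 2.8 cm/s.

2.8 cm/s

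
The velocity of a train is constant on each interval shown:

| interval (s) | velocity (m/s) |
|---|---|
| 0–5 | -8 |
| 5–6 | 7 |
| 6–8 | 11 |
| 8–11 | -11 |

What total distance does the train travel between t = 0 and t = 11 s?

Distance (not displacement) is the total path length: add the absolute areas under v-t.
0–5 s: |-8| × 5 = 40 m
5–6 s: |7| × 1 = 7 m
6–8 s: |11| × 2 = 22 m
8–11 s: |-11| × 3 = 33 m
Total distance = 102 m

102 m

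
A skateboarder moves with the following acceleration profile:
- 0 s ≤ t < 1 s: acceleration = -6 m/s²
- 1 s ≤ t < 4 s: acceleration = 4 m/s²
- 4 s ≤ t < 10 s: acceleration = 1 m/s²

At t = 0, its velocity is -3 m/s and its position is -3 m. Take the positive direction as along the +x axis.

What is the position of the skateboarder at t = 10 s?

On each constant-a segment, Δv = aΔt and Δx = v₀Δt + ½aΔt²; chain segment to segment.
0–1 s: v starts -3 m/s; Δx = -3·1 + ½·-6·1² = -6 m; v ends -9 m/s.
1–4 s: v starts -9 m/s; Δx = -9·3 + ½·4·3² = -9 m; v ends 3 m/s.
4–10 s: v starts 3 m/s; Δx = 3·6 + ½·1·6² = 36 m; v ends 9 m/s.
x(10) = -3 + Σ Δx = 18 m.

18 m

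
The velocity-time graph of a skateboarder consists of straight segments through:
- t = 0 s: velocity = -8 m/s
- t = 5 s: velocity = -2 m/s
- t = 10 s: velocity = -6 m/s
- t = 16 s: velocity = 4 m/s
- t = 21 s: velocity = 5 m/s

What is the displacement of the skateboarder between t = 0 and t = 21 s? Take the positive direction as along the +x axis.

Net displacement equals the area under the velocity-time graph (areas below the axis count negative).
0–5 s: ½(-8 + -2)(5) = -25 m
5–10 s: ½(-2 + -6)(5) = -20 m
10–16 s: ½(-6 + 4)(6) = -6 m
16–21 s: ½(4 + 5)(5) = 22.5 m
Net displacement = -28.5 m

-28.5 m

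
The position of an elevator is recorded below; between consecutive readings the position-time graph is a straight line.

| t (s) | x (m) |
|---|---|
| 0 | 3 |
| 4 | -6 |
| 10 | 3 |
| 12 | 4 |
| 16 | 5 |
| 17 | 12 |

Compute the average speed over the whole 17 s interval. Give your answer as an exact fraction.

27/17 m/s

Average speed = (total path length)/(elapsed time); on a piecewise-linear x-t graph the path length is Σ|Δx|.
0–4 s: |Δx| = |-6 − 3| = 9 m
4–10 s: |Δx| = |3 − -6| = 9 m
10–12 s: |Δx| = |4 − 3| = 1 m
12–16 s: |Δx| = |5 − 4| = 1 m
16–17 s: |Δx| = |12 − 5| = 7 m
Total path = 27 m; average speed = 27/17 = 27/17 m/s.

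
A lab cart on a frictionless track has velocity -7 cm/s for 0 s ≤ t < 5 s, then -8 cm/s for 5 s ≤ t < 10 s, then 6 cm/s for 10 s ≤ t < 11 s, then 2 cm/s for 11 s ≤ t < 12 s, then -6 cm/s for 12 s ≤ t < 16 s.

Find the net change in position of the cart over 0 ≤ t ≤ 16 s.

Displacement is the signed area under the v-t curve.
0–5 s: -7 × 5 = -35 cm
5–10 s: -8 × 5 = -40 cm
10–11 s: 6 × 1 = 6 cm
11–12 s: 2 × 1 = 2 cm
12–16 s: -6 × 4 = -24 cm
Net displacement = -91 cm

-91 cm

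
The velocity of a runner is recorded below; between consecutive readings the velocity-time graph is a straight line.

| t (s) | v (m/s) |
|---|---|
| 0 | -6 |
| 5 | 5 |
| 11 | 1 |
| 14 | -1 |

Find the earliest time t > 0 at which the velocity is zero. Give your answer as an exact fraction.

v changes sign on 0–5 s (from -6 to 5); the graph is linear there, so v = 0 at t = 0 + (6)·(5 − 0)/(5 − -6) = 30/11 s.

t = 30/11 s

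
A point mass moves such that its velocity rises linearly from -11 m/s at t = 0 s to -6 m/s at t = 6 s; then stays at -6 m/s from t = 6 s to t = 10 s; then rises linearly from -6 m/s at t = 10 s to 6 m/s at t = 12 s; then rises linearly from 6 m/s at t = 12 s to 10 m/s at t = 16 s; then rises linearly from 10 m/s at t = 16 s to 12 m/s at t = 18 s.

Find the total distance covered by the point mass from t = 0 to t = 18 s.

Total distance travelled is ∫|v| dt — sum the magnitudes of each area piece.
0–6 s: |½(-11 + -6)(6)| = 51 m
6–10 s: |-6| × 4 = 24 m
10–12 s: v = 0 at t = 11 s; triangle areas 3 + 3 = 6 m
12–16 s: |½(6 + 10)(4)| = 32 m
16–18 s: |½(10 + 12)(2)| = 22 m
Total distance = 135 m

135 m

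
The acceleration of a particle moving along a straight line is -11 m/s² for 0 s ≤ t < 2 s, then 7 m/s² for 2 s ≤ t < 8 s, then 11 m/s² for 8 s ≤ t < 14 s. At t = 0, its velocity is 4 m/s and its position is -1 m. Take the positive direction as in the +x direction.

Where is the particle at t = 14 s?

On each constant-a segment, Δv = aΔt and Δx = v₀Δt + ½aΔt²; chain segment to segment.
0–2 s: v starts 4 m/s; Δx = 4·2 + ½·-11·2² = -14 m; v ends -18 m/s.
2–8 s: v starts -18 m/s; Δx = -18·6 + ½·7·6² = 18 m; v ends 24 m/s.
8–14 s: v starts 24 m/s; Δx = 24·6 + ½·11·6² = 342 m; v ends 90 m/s.
x(14) = -1 + Σ Δx = 345 m.

345 m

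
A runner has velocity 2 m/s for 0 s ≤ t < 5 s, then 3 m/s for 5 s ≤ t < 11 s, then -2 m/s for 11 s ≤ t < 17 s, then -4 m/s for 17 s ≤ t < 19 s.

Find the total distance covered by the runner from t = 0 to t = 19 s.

Total distance travelled is ∫|v| dt — sum the magnitudes of each area piece.
0–5 s: |2| × 5 = 10 m
5–11 s: |3| × 6 = 18 m
11–17 s: |-2| × 6 = 12 m
17–19 s: |-4| × 2 = 8 m
Total distance = 48 m

48 m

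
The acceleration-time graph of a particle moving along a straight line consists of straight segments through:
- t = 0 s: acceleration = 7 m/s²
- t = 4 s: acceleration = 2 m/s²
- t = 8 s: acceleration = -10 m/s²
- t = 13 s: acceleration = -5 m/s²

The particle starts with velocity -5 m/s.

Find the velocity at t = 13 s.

Δv equals the area under the a-t graph; then v = v₀ + Δv.
0–4 s: ½(7 + 2)(4) = 18 m/s
4–8 s: ½(2 + -10)(4) = -16 m/s
8–13 s: ½(-10 + -5)(5) = -37.5 m/s
Δv = -35.5 m/s, so v(13) = -5 + (-35.5) = -40.5 m/s.

-40.5 m/s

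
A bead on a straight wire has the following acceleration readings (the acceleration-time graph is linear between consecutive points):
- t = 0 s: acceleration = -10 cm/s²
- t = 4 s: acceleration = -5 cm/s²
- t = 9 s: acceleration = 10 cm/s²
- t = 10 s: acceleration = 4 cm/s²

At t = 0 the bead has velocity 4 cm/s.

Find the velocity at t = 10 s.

-6.5 cm/s

Δv equals the area under the a-t graph; then v = v₀ + Δv.
0–4 s: ½(-10 + -5)(4) = -30 cm/s
4–9 s: ½(-5 + 10)(5) = 12.5 cm/s
9–10 s: ½(10 + 4)(1) = 7 cm/s
Δv = -10.5 cm/s, so v(10) = 4 + (-10.5) = -6.5 cm/s.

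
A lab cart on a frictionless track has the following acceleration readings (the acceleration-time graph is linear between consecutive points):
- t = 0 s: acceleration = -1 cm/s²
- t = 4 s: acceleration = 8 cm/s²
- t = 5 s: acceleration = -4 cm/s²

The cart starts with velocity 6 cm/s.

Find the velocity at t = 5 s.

22 cm/s

Δv equals the area under the a-t graph; then v = v₀ + Δv.
0–4 s: ½(-1 + 8)(4) = 14 cm/s
4–5 s: ½(8 + -4)(1) = 2 cm/s
Δv = 16 cm/s, so v(5) = 6 + (16) = 22 cm/s.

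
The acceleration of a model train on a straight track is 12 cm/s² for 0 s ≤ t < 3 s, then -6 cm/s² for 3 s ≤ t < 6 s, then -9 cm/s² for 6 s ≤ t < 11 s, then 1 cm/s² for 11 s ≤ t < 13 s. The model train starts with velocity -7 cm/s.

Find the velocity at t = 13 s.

Δv equals the area under the a-t graph; then v = v₀ + Δv.
0–3 s: 12 × 3 = 36 cm/s
3–6 s: -6 × 3 = -18 cm/s
6–11 s: -9 × 5 = -45 cm/s
11–13 s: 1 × 2 = 2 cm/s
Δv = -25 cm/s, so v(13) = -7 + (-25) = -32 cm/s.

-32 cm/s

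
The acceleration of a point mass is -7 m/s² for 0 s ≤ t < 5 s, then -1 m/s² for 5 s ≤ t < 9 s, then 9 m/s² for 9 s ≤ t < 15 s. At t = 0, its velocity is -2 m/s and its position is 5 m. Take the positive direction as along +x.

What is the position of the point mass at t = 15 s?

On each constant-a segment, Δv = aΔt and Δx = v₀Δt + ½aΔt²; chain segment to segment.
0–5 s: v starts -2 m/s; Δx = -2·5 + ½·-7·5² = -97.5 m; v ends -37 m/s.
5–9 s: v starts -37 m/s; Δx = -37·4 + ½·-1·4² = -156 m; v ends -41 m/s.
9–15 s: v starts -41 m/s; Δx = -41·6 + ½·9·6² = -84 m; v ends 13 m/s.
x(15) = 5 + Σ Δx = -332.5 m.

-332.5 m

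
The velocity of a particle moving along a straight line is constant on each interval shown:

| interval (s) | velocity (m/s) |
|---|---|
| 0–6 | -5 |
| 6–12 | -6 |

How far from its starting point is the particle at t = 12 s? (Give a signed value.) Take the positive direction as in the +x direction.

Net displacement equals the area under the velocity-time graph (areas below the axis count negative).
0–6 s: -5 × 6 = -30 m
6–12 s: -6 × 6 = -36 m
Net displacement = -66 m

-66 m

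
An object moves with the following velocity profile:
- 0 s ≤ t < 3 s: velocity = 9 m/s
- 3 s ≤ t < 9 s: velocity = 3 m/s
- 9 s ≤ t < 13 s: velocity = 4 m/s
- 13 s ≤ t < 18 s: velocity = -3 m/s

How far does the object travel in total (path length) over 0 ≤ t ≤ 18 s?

Total distance travelled is ∫|v| dt — sum the magnitudes of each area piece.
0–3 s: |9| × 3 = 27 m
3–9 s: |3| × 6 = 18 m
9–13 s: |4| × 4 = 16 m
13–18 s: |-3| × 5 = 15 m
Total distance = 76 m

76 m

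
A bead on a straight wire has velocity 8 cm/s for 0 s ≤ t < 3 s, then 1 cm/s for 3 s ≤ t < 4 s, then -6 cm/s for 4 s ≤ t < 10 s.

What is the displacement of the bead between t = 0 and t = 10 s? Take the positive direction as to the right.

-11 cm

Displacement is the signed area under the v-t curve.
0–3 s: 8 × 3 = 24 cm
3–4 s: 1 × 1 = 1 cm
4–10 s: -6 × 6 = -36 cm
Net displacement = -11 cm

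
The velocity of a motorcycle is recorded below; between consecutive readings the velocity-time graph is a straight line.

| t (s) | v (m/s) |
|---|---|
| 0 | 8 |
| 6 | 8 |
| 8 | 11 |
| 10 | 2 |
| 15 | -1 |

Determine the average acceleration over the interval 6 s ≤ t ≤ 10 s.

-1.5 m/s²

Average acceleration = Δv/Δt = (2 − 8)/(10 − 6) = -1.5 m/s².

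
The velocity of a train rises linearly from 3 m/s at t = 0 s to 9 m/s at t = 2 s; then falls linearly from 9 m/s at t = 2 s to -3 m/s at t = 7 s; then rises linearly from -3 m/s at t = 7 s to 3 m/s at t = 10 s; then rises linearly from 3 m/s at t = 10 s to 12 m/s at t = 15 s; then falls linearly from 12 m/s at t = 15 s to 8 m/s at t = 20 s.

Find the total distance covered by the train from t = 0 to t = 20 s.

Distance (not displacement) is the total path length: add the absolute areas under v-t.
0–2 s: |½(3 + 9)(2)| = 12 m
2–7 s: v = 0 at t = 5.75 s; triangle areas 16.875 + 1.875 = 18.75 m
7–10 s: v = 0 at t = 8.5 s; triangle areas 2.25 + 2.25 = 4.5 m
10–15 s: |½(3 + 12)(5)| = 37.5 m
15–20 s: |½(12 + 8)(5)| = 50 m
Total distance = 122.75 m

122.75 m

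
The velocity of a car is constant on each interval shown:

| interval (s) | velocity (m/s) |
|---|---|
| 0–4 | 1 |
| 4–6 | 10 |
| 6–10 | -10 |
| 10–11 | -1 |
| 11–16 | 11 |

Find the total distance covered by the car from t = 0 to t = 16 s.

120 m

Distance (not displacement) is the total path length: add the absolute areas under v-t.
0–4 s: |1| × 4 = 4 m
4–6 s: |10| × 2 = 20 m
6–10 s: |-10| × 4 = 40 m
10–11 s: |-1| × 1 = 1 m
11–16 s: |11| × 5 = 55 m
Total distance = 120 m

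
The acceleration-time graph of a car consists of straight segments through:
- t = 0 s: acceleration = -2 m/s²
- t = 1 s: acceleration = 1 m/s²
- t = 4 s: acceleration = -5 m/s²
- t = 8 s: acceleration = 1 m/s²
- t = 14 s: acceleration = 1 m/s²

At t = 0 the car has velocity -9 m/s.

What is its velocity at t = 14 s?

Δv equals the area under the a-t graph; then v = v₀ + Δv.
0–1 s: ½(-2 + 1)(1) = -0.5 m/s
1–4 s: ½(1 + -5)(3) = -6 m/s
4–8 s: ½(-5 + 1)(4) = -8 m/s
8–14 s: 1 × 6 = 6 m/s
Δv = -8.5 m/s, so v(14) = -9 + (-8.5) = -17.5 m/s.

-17.5 m/s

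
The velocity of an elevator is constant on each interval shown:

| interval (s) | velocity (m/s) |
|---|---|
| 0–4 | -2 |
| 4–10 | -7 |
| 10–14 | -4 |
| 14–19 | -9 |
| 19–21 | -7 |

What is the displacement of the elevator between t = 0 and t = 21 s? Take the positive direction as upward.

Net displacement equals the area under the velocity-time graph (areas below the axis count negative).
0–4 s: -2 × 4 = -8 m
4–10 s: -7 × 6 = -42 m
10–14 s: -4 × 4 = -16 m
14–19 s: -9 × 5 = -45 m
19–21 s: -7 × 2 = -14 m
Net displacement = -125 m

-125 m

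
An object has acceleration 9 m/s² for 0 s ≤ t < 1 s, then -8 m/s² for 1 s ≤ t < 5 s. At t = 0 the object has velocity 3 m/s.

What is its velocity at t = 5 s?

-20 m/s

Δv equals the area under the a-t graph; then v = v₀ + Δv.
0–1 s: 9 × 1 = 9 m/s
1–5 s: -8 × 4 = -32 m/s
Δv = -23 m/s, so v(5) = 3 + (-23) = -20 m/s.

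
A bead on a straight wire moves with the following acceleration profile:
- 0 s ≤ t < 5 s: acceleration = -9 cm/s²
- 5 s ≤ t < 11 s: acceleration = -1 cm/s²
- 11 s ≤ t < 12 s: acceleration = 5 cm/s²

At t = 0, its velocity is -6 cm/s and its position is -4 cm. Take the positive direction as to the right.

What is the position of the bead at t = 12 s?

-525 cm

On each constant-a segment, Δv = aΔt and Δx = v₀Δt + ½aΔt²; chain segment to segment.
0–5 s: v starts -6 cm/s; Δx = -6·5 + ½·-9·5² = -142.5 cm; v ends -51 cm/s.
5–11 s: v starts -51 cm/s; Δx = -51·6 + ½·-1·6² = -324 cm; v ends -57 cm/s.
11–12 s: v starts -57 cm/s; Δx = -57·1 + ½·5·1² = -54.5 cm; v ends -52 cm/s.
x(12) = -4 + Σ Δx = -525 cm.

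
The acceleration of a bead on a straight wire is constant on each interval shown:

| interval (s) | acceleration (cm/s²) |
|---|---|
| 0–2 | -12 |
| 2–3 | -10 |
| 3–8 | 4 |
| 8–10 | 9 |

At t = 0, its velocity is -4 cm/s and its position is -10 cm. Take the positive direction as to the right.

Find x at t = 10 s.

-233 cm

On each constant-a segment, Δv = aΔt and Δx = v₀Δt + ½aΔt²; chain segment to segment.
0–2 s: v starts -4 cm/s; Δx = -4·2 + ½·-12·2² = -32 cm; v ends -28 cm/s.
2–3 s: v starts -28 cm/s; Δx = -28·1 + ½·-10·1² = -33 cm; v ends -38 cm/s.
3–8 s: v starts -38 cm/s; Δx = -38·5 + ½·4·5² = -140 cm; v ends -18 cm/s.
8–10 s: v starts -18 cm/s; Δx = -18·2 + ½·9·2² = -18 cm; v ends 0 cm/s.
x(10) = -10 + Σ Δx = -233 cm.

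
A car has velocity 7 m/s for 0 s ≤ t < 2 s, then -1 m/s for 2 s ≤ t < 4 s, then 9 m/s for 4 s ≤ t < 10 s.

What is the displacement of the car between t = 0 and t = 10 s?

66 m

Displacement is the signed area under the v-t curve.
0–2 s: 7 × 2 = 14 m
2–4 s: -1 × 2 = -2 m
4–10 s: 9 × 6 = 54 m
Net displacement = 66 m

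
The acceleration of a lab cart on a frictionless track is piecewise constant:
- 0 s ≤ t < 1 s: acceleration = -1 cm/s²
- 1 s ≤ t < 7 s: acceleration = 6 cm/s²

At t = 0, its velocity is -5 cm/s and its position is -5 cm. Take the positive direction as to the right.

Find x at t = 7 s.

61.5 cm

On each constant-a segment, Δv = aΔt and Δx = v₀Δt + ½aΔt²; chain segment to segment.
0–1 s: v starts -5 cm/s; Δx = -5·1 + ½·-1·1² = -5.5 cm; v ends -6 cm/s.
1–7 s: v starts -6 cm/s; Δx = -6·6 + ½·6·6² = 72 cm; v ends 30 cm/s.
x(7) = -5 + Σ Δx = 61.5 cm.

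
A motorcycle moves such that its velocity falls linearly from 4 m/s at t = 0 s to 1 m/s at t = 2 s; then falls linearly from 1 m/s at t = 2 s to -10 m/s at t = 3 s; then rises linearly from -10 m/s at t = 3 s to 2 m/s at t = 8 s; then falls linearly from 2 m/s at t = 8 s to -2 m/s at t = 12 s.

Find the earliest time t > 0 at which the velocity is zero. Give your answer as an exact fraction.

v changes sign on 2–3 s (from 1 to -10); the graph is linear there, so v = 0 at t = 2 + (-1)·(3 − 2)/(-10 − 1) = 23/11 s.

t = 23/11 s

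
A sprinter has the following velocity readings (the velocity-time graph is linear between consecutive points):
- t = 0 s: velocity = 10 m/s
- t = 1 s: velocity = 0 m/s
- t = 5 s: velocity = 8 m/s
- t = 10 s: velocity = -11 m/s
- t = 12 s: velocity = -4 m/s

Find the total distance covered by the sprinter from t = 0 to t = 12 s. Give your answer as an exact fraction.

2293/38 m

Total distance travelled is ∫|v| dt — sum the magnitudes of each area piece.
0–1 s: |½(10 + 0)(1)| = 5 m
1–5 s: |½(0 + 8)(4)| = 16 m
5–10 s: v = 0 at t = 135/19 s; triangle areas 160/19 + 605/38 = 925/38 m
10–12 s: |½(-11 + -4)(2)| = 15 m
Total distance = 2293/38 m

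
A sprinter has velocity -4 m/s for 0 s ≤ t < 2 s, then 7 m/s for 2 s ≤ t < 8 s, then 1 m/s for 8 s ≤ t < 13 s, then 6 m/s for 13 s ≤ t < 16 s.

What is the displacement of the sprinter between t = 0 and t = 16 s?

57 m

Displacement is the signed area under the v-t curve.
0–2 s: -4 × 2 = -8 m
2–8 s: 7 × 6 = 42 m
8–13 s: 1 × 5 = 5 m
13–16 s: 6 × 3 = 18 m
Net displacement = 57 m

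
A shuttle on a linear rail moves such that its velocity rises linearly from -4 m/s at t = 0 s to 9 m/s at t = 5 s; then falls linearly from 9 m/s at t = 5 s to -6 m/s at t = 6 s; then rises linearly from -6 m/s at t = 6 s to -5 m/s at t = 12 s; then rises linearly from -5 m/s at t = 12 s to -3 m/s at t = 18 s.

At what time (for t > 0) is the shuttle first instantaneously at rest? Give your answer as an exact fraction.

v changes sign on 0–5 s (from -4 to 9); the graph is linear there, so v = 0 at t = 0 + (4)·(5 − 0)/(9 − -4) = 20/13 s.

t = 20/13 s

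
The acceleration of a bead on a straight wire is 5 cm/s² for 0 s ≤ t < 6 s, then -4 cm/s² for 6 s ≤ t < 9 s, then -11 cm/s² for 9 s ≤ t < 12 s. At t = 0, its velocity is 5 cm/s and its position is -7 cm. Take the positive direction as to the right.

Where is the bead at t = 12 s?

On each constant-a segment, Δv = aΔt and Δx = v₀Δt + ½aΔt²; chain segment to segment.
0–6 s: v starts 5 cm/s; Δx = 5·6 + ½·5·6² = 120 cm; v ends 35 cm/s.
6–9 s: v starts 35 cm/s; Δx = 35·3 + ½·-4·3² = 87 cm; v ends 23 cm/s.
9–12 s: v starts 23 cm/s; Δx = 23·3 + ½·-11·3² = 19.5 cm; v ends -10 cm/s.
x(12) = -7 + Σ Δx = 219.5 cm.

219.5 cm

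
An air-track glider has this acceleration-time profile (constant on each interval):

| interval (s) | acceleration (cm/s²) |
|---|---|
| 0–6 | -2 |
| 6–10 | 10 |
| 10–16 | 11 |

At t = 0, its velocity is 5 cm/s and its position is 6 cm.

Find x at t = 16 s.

448 cm

On each constant-a segment, Δv = aΔt and Δx = v₀Δt + ½aΔt²; chain segment to segment.
0–6 s: v starts 5 cm/s; Δx = 5·6 + ½·-2·6² = -6 cm; v ends -7 cm/s.
6–10 s: v starts -7 cm/s; Δx = -7·4 + ½·10·4² = 52 cm; v ends 33 cm/s.
10–16 s: v starts 33 cm/s; Δx = 33·6 + ½·11·6² = 396 cm; v ends 99 cm/s.
x(16) = 6 + Σ Δx = 448 cm.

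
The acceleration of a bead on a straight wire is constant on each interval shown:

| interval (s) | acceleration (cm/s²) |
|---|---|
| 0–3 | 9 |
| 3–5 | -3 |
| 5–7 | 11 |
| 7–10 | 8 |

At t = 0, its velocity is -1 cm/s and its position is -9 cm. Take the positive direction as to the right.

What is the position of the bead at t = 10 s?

298.5 cm

On each constant-a segment, Δv = aΔt and Δx = v₀Δt + ½aΔt²; chain segment to segment.
0–3 s: v starts -1 cm/s; Δx = -1·3 + ½·9·3² = 37.5 cm; v ends 26 cm/s.
3–5 s: v starts 26 cm/s; Δx = 26·2 + ½·-3·2² = 46 cm; v ends 20 cm/s.
5–7 s: v starts 20 cm/s; Δx = 20·2 + ½·11·2² = 62 cm; v ends 42 cm/s.
7–10 s: v starts 42 cm/s; Δx = 42·3 + ½·8·3² = 162 cm; v ends 66 cm/s.
x(10) = -9 + Σ Δx = 298.5 cm.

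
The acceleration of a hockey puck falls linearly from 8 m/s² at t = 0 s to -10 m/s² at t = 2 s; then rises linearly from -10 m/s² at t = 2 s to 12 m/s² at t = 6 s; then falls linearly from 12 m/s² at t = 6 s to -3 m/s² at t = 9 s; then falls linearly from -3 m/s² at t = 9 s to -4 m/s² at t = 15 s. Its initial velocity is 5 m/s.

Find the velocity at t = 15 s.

Δv equals the area under the a-t graph; then v = v₀ + Δv.
0–2 s: ½(8 + -10)(2) = -2 m/s
2–6 s: ½(-10 + 12)(4) = 4 m/s
6–9 s: ½(12 + -3)(3) = 13.5 m/s
9–15 s: ½(-3 + -4)(6) = -21 m/s
Δv = -5.5 m/s, so v(15) = 5 + (-5.5) = -0.5 m/s.

-0.5 m/s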